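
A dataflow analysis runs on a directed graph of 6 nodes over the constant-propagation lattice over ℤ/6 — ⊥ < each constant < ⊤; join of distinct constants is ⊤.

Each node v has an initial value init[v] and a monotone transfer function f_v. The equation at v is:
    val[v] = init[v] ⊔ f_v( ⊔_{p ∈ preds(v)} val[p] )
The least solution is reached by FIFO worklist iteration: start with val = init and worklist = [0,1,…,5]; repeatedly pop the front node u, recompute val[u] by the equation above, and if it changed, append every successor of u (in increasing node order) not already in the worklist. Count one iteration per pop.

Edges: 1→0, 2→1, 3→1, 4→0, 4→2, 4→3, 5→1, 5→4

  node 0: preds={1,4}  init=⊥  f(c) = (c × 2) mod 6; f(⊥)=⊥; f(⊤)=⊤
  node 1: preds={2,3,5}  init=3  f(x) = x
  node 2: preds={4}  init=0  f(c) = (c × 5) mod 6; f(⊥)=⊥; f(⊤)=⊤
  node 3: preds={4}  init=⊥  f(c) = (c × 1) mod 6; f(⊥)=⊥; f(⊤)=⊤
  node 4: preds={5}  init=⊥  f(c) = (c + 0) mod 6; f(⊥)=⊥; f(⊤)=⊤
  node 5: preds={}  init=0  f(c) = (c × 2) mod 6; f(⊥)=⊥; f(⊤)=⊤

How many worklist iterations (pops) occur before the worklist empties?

Worklist (10 pops):
  #1 pop 0: in=3 → 0 (was ⊥); enqueue []
  #2 pop 1: in=0 → ⊤ (was 3); enqueue [0]
  #3 pop 2: in=⊥ → 0 (no change)
  #4 pop 3: in=⊥ → ⊥ (no change)
  #5 pop 4: in=0 → 0 (was ⊥); enqueue [2,3]
  #6 pop 5: in=⊥ → 0 (no change)
  #7 pop 0: in=⊤ → ⊤ (was 0); enqueue []
  #8 pop 2: in=0 → 0 (no change)
  #9 pop 3: in=0 → 0 (was ⊥); enqueue [1]
  #10 pop 1: in=0 → ⊤ (no change)

Fixpoint:
  val[0] = ⊤
  val[1] = ⊤
  val[2] = 0
  val[3] = 0
  val[4] = 0
  val[5] = 0

10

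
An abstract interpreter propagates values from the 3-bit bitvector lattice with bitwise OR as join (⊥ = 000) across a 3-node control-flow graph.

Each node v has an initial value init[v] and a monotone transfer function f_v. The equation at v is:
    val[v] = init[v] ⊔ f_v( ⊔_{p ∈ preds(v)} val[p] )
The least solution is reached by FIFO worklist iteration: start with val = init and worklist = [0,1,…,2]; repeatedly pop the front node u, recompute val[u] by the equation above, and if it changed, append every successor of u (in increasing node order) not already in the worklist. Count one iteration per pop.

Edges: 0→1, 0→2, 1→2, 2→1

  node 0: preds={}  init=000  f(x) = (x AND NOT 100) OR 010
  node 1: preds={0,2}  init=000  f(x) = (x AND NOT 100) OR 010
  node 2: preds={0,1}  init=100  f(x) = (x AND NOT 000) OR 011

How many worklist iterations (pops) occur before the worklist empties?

Iteration log — 5 steps:
  step 1. node 0  ⊔preds=000  new=010  old=000  +wl: 
  step 2. node 1  ⊔preds=110  new=010  old=000  +wl: 
  step 3. node 2  ⊔preds=010  new=111  old=100  +wl: 1
  step 4. node 1  ⊔preds=111  new=011  old=010  +wl: 2
  step 5. node 2  ⊔preds=011  new=111  stable

Least fixpoint reached:
  node 0: 010
  node 1: 011
  node 2: 111

5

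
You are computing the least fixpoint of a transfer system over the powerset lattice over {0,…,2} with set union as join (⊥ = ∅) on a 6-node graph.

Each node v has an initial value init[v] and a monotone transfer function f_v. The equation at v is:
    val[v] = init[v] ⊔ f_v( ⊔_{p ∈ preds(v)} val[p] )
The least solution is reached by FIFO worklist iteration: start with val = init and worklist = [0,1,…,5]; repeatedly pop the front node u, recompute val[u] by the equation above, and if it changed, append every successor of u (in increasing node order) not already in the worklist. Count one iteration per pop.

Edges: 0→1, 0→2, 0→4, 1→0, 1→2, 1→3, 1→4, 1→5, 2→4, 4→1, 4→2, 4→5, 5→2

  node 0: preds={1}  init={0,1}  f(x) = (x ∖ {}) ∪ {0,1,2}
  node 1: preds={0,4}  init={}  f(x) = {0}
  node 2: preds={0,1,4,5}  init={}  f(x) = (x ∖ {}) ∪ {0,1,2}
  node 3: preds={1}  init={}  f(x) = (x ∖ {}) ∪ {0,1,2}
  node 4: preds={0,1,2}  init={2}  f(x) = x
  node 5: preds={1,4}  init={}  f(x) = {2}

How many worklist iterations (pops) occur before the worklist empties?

9

Worklist (9 pops):
  #1 pop 0: in={} → {0,1,2} (was {0,1}); enqueue []
  #2 pop 1: in={0,1,2} → {0} (was {}); enqueue [0]
  #3 pop 2: in={0,1,2} → {0,1,2} (was {}); enqueue []
  #4 pop 3: in={0} → {0,1,2} (was {}); enqueue []
  #5 pop 4: in={0,1,2} → {0,1,2} (was {2}); enqueue [1,2]
  #6 pop 5: in={0,1,2} → {2} (was {}); enqueue []
  #7 pop 0: in={0} → {0,1,2} (no change)
  #8 pop 1: in={0,1,2} → {0} (no change)
  #9 pop 2: in={0,1,2} → {0,1,2} (no change)

Fixpoint:
  val[0] = {0,1,2}
  val[1] = {0}
  val[2] = {0,1,2}
  val[3] = {0,1,2}
  val[4] = {0,1,2}
  val[5] = {2}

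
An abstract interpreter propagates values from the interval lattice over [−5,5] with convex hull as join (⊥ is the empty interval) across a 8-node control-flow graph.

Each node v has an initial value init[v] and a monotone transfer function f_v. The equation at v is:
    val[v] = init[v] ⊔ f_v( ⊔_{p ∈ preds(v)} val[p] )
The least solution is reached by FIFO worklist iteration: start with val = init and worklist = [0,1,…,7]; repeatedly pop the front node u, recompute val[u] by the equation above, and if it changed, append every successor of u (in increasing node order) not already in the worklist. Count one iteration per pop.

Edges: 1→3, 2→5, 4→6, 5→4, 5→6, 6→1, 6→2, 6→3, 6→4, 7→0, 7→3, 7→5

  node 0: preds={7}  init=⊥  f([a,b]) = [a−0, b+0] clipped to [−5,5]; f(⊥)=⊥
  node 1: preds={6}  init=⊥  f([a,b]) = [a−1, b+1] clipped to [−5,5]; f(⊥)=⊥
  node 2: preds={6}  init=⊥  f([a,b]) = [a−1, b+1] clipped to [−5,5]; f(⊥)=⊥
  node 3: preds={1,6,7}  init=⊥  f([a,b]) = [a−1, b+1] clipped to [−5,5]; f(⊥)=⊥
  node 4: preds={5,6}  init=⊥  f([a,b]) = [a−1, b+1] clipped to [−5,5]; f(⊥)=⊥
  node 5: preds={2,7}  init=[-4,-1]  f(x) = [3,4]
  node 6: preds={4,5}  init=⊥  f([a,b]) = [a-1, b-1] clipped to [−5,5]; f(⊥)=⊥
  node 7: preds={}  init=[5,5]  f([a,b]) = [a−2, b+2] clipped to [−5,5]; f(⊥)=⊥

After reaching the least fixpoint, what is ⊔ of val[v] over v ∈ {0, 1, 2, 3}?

Trace (19 dequeues):
  [1] u=0 | in [5,5] | out [5,5] | prev ⊥ | push {}
  [2] u=1 | in ⊥ | out ⊥ | ==
  [3] u=2 | in ⊥ | out ⊥ | ==
  [4] u=3 | in [5,5] | out [4,5] | prev ⊥ | push {}
  [5] u=4 | in [-4,-1] | out [-5,0] | prev ⊥ | push {}
  [6] u=5 | in [5,5] | out [-4,4] | prev [-4,-1] | push {4}
  [7] u=6 | in [-5,4] | out [-5,3] | prev ⊥ | push {1,2,3}
  [8] u=7 | in ⊥ | out [5,5] | ==
  [9] u=4 | in [-5,4] | out [-5,5] | prev [-5,0] | push {6}
  [10] u=1 | in [-5,3] | out [-5,4] | prev ⊥ | push {}
  [11] u=2 | in [-5,3] | out [-5,4] | prev ⊥ | push {5}
  [12] u=3 | in [-5,5] | out [-5,5] | prev [4,5] | push {}
  [13] u=6 | in [-5,5] | out [-5,4] | prev [-5,3] | push {1,2,3,4}
  [14] u=5 | in [-5,5] | out [-4,4] | ==
  [15] u=1 | in [-5,4] | out [-5,5] | prev [-5,4] | push {}
  [16] u=2 | in [-5,4] | out [-5,5] | prev [-5,4] | push {5}
  [17] u=3 | in [-5,5] | out [-5,5] | ==
  [18] u=4 | in [-5,4] | out [-5,5] | ==
  [19] u=5 | in [-5,5] | out [-4,4] | ==

Converged values:
  [0] [5,5]
  [1] [-5,5]
  [2] [-5,5]
  [3] [-5,5]
  [4] [-5,5]
  [5] [-4,4]
  [6] [-5,4]
  [7] [5,5]

[-5,5]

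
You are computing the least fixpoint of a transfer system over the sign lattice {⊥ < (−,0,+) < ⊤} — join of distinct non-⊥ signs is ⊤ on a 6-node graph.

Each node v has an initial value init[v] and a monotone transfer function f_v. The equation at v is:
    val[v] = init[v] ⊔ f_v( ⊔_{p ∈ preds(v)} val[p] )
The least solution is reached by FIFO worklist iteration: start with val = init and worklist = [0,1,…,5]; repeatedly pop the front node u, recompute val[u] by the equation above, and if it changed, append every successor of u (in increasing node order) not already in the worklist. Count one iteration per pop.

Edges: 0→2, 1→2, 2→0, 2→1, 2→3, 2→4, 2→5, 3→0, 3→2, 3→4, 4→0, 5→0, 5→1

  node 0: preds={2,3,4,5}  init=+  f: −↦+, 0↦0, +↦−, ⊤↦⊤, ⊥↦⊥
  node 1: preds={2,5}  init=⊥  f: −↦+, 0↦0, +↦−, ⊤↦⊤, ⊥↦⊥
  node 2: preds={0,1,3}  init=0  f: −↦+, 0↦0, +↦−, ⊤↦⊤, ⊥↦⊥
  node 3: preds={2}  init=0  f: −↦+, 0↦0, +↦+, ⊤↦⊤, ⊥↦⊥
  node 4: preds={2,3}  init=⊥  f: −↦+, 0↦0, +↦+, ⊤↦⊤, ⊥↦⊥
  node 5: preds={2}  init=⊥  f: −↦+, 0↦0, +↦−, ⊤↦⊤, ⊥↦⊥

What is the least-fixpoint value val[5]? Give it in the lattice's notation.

⊤

Iteration log — 9 steps:
  step 1. node 0  ⊔preds=0  new=⊤  old=+  +wl: 
  step 2. node 1  ⊔preds=0  new=0  old=⊥  +wl: 
  step 3. node 2  ⊔preds=⊤  new=⊤  old=0  +wl: 0,1
  step 4. node 3  ⊔preds=⊤  new=⊤  old=0  +wl: 2
  step 5. node 4  ⊔preds=⊤  new=⊤  old=⊥  +wl: 
  step 6. node 5  ⊔preds=⊤  new=⊤  old=⊥  +wl: 
  step 7. node 0  ⊔preds=⊤  new=⊤  stable
  step 8. node 1  ⊔preds=⊤  new=⊤  old=0  +wl: 
  step 9. node 2  ⊔preds=⊤  new=⊤  stable

Least fixpoint reached:
  node 0: ⊤
  node 1: ⊤
  node 2: ⊤
  node 3: ⊤
  node 4: ⊤
  node 5: ⊤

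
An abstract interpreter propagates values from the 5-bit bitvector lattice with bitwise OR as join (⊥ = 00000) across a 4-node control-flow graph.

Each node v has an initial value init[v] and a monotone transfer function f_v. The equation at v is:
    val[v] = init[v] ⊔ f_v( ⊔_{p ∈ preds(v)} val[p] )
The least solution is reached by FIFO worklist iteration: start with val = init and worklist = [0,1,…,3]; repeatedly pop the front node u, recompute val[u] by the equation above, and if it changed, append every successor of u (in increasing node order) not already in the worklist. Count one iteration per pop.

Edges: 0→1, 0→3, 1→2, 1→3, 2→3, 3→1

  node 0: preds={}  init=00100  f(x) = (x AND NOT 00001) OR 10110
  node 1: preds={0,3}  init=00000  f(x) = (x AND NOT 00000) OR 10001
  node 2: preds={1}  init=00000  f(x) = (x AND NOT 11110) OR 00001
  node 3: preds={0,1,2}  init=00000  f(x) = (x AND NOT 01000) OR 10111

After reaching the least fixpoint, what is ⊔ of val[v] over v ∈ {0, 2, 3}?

10111

Worklist (5 pops):
  #1 pop 0: in=00000 → 10110 (was 00100); enqueue []
  #2 pop 1: in=10110 → 10111 (was 00000); enqueue []
  #3 pop 2: in=10111 → 00001 (was 00000); enqueue []
  #4 pop 3: in=10111 → 10111 (was 00000); enqueue [1]
  #5 pop 1: in=10111 → 10111 (no change)

Fixpoint:
  val[0] = 10110
  val[1] = 10111
  val[2] = 00001
  val[3] = 10111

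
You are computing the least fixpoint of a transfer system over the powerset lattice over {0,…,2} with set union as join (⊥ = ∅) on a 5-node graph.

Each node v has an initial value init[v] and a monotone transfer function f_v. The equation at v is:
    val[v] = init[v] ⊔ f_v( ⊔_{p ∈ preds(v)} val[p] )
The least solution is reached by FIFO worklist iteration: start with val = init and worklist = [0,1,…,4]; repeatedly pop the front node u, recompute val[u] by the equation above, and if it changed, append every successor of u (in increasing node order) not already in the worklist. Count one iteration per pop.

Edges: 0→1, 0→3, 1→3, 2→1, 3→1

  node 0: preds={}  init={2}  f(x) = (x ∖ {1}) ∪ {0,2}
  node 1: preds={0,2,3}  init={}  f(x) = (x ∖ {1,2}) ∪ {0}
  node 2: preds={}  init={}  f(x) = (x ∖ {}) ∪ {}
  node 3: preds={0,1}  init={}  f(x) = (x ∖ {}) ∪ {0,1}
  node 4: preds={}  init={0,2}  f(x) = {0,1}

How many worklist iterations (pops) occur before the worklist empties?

Iteration log — 6 steps:
  step 1. node 0  ⊔preds={}  new={0,2}  old={2}  +wl: 
  step 2. node 1  ⊔preds={0,2}  new={0}  old={}  +wl: 
  step 3. node 2  ⊔preds={}  new={}  stable
  step 4. node 3  ⊔preds={0,2}  new={0,1,2}  old={}  +wl: 1
  step 5. node 4  ⊔preds={}  new={0,1,2}  old={0,2}  +wl: 
  step 6. node 1  ⊔preds={0,1,2}  new={0}  stable

Least fixpoint reached:
  node 0: {0,2}
  node 1: {0}
  node 2: {}
  node 3: {0,1,2}
  node 4: {0,1,2}

6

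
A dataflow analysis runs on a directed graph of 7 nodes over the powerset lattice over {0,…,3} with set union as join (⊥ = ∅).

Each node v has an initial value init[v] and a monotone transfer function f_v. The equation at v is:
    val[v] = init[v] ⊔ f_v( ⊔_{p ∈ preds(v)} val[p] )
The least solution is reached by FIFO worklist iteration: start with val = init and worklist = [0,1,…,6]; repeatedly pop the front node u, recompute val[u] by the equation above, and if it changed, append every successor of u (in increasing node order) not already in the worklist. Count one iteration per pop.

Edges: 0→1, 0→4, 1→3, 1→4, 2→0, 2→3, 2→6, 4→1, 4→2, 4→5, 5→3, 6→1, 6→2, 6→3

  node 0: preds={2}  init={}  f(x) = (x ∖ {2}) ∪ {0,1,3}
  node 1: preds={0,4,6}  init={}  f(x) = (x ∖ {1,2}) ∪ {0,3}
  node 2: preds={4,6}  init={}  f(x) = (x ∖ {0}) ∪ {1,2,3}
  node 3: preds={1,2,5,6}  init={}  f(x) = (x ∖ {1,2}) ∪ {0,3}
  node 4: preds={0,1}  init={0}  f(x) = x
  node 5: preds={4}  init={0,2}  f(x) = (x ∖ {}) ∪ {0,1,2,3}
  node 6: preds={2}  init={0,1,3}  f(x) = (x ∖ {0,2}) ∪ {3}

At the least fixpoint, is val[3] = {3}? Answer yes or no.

no

Worklist (11 pops):
  #1 pop 0: in={} → {0,1,3} (was {}); enqueue []
  #2 pop 1: in={0,1,3} → {0,3} (was {}); enqueue []
  #3 pop 2: in={0,1,3} → {1,2,3} (was {}); enqueue [0]
  #4 pop 3: in={0,1,2,3} → {0,3} (was {}); enqueue []
  #5 pop 4: in={0,1,3} → {0,1,3} (was {0}); enqueue [1,2]
  #6 pop 5: in={0,1,3} → {0,1,2,3} (was {0,2}); enqueue [3]
  #7 pop 6: in={1,2,3} → {0,1,3} (no change)
  #8 pop 0: in={1,2,3} → {0,1,3} (no change)
  #9 pop 1: in={0,1,3} → {0,3} (no change)
  #10 pop 2: in={0,1,3} → {1,2,3} (no change)
  #11 pop 3: in={0,1,2,3} → {0,3} (no change)

Fixpoint:
  val[0] = {0,1,3}
  val[1] = {0,3}
  val[2] = {1,2,3}
  val[3] = {0,3}
  val[4] = {0,1,3}
  val[5] = {0,1,2,3}
  val[6] = {0,1,3}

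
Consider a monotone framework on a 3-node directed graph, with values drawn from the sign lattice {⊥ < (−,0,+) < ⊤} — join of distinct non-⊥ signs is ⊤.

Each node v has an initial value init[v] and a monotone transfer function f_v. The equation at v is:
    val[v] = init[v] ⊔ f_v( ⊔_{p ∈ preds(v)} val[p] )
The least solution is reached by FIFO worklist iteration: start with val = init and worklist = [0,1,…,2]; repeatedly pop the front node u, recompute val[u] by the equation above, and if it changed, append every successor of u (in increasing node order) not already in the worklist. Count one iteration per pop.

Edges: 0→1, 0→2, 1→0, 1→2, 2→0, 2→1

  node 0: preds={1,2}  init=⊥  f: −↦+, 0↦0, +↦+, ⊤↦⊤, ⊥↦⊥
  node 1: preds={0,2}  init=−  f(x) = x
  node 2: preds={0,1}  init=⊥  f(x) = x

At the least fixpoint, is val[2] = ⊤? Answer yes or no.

Worklist (6 pops):
  #1 pop 0: in=− → + (was ⊥); enqueue []
  #2 pop 1: in=+ → ⊤ (was −); enqueue [0]
  #3 pop 2: in=⊤ → ⊤ (was ⊥); enqueue [1]
  #4 pop 0: in=⊤ → ⊤ (was +); enqueue [2]
  #5 pop 1: in=⊤ → ⊤ (no change)
  #6 pop 2: in=⊤ → ⊤ (no change)

Fixpoint:
  val[0] = ⊤
  val[1] = ⊤
  val[2] = ⊤

yes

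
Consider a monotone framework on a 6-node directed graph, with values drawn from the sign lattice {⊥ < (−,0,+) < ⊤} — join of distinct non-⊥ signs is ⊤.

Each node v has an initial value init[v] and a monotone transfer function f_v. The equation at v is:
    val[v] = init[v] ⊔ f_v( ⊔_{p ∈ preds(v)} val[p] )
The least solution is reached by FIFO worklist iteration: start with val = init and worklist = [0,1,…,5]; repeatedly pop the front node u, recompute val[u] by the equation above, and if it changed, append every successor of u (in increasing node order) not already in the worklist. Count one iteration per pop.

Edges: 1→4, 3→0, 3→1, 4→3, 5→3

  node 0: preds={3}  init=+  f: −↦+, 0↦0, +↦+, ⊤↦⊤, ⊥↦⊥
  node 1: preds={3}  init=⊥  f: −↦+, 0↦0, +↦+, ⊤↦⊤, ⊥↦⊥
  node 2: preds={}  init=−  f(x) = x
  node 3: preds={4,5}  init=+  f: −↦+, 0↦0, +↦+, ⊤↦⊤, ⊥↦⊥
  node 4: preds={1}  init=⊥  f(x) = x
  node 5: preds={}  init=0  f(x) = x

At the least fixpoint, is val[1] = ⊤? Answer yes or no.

yes

Trace (11 dequeues):
  [1] u=0 | in + | out + | ==
  [2] u=1 | in + | out + | prev ⊥ | push {}
  [3] u=2 | in ⊥ | out − | ==
  [4] u=3 | in 0 | out ⊤ | prev + | push {0,1}
  [5] u=4 | in + | out + | prev ⊥ | push {3}
  [6] u=5 | in ⊥ | out 0 | ==
  [7] u=0 | in ⊤ | out ⊤ | prev + | push {}
  [8] u=1 | in ⊤ | out ⊤ | prev + | push {4}
  [9] u=3 | in ⊤ | out ⊤ | ==
  [10] u=4 | in ⊤ | out ⊤ | prev + | push {3}
  [11] u=3 | in ⊤ | out ⊤ | ==

Converged values:
  [0] ⊤
  [1] ⊤
  [2] −
  [3] ⊤
  [4] ⊤
  [5] 0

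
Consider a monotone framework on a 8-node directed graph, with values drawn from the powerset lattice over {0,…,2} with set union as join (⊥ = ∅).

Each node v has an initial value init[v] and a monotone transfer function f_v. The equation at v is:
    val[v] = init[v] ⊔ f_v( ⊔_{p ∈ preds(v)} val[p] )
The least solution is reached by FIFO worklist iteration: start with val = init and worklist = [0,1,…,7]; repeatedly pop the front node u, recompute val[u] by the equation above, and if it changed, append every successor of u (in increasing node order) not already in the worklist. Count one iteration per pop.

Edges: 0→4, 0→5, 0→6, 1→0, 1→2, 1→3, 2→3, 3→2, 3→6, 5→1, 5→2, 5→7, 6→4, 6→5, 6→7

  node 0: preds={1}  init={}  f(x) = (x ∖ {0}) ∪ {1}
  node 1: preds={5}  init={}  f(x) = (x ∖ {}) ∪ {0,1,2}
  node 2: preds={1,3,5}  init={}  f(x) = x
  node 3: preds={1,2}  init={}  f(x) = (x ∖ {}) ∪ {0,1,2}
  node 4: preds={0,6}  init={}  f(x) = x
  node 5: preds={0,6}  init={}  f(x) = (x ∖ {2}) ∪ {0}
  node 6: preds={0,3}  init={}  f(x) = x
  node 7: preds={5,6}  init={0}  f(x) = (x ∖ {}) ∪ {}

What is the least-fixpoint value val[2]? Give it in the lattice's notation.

{0,1,2}

Iteration log — 14 steps:
  step 1. node 0  ⊔preds={}  new={1}  old={}  +wl: 
  step 2. node 1  ⊔preds={}  new={0,1,2}  old={}  +wl: 0
  step 3. node 2  ⊔preds={0,1,2}  new={0,1,2}  old={}  +wl: 
  step 4. node 3  ⊔preds={0,1,2}  new={0,1,2}  old={}  +wl: 2
  step 5. node 4  ⊔preds={1}  new={1}  old={}  +wl: 
  step 6. node 5  ⊔preds={1}  new={0,1}  old={}  +wl: 1
  step 7. node 6  ⊔preds={0,1,2}  new={0,1,2}  old={}  +wl: 4,5
  step 8. node 7  ⊔preds={0,1,2}  new={0,1,2}  old={0}  +wl: 
  step 9. node 0  ⊔preds={0,1,2}  new={1,2}  old={1}  +wl: 6
  step 10. node 2  ⊔preds={0,1,2}  new={0,1,2}  stable
  step 11. node 1  ⊔preds={0,1}  new={0,1,2}  stable
  step 12. node 4  ⊔preds={0,1,2}  new={0,1,2}  old={1}  +wl: 
  step 13. node 5  ⊔preds={0,1,2}  new={0,1}  stable
  step 14. node 6  ⊔preds={0,1,2}  new={0,1,2}  stable

Least fixpoint reached:
  node 0: {1,2}
  node 1: {0,1,2}
  node 2: {0,1,2}
  node 3: {0,1,2}
  node 4: {0,1,2}
  node 5: {0,1}
  node 6: {0,1,2}
  node 7: {0,1,2}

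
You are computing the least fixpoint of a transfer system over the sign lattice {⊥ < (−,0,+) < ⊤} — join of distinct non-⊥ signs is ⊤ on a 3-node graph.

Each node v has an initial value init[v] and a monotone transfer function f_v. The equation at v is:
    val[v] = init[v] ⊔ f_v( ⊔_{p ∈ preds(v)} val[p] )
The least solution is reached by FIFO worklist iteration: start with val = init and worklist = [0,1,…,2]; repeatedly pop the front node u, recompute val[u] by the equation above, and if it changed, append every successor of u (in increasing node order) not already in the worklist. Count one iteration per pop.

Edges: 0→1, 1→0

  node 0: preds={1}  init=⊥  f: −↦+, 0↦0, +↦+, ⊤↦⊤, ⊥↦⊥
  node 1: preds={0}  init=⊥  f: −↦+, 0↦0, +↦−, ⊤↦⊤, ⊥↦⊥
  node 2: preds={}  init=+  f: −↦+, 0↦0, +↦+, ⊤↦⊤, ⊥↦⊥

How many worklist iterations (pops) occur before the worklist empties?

3

Iteration log — 3 steps:
  step 1. node 0  ⊔preds=⊥  new=⊥  stable
  step 2. node 1  ⊔preds=⊥  new=⊥  stable
  step 3. node 2  ⊔preds=⊥  new=+  stable

Least fixpoint reached:
  node 0: ⊥
  node 1: ⊥
  node 2: +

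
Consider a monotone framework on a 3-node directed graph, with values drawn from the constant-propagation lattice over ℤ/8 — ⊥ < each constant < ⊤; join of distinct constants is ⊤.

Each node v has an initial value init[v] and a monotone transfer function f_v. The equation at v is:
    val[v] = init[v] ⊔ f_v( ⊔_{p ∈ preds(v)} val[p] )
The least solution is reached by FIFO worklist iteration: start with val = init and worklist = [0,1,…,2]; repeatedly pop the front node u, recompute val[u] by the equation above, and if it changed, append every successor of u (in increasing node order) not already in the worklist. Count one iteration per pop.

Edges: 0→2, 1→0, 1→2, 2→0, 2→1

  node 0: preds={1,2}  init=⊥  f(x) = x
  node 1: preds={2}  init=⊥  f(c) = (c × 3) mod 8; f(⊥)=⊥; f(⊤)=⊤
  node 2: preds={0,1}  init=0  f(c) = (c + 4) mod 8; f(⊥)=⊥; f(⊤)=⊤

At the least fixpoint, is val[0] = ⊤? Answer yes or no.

Trace (7 dequeues):
  [1] u=0 | in 0 | out 0 | prev ⊥ | push {}
  [2] u=1 | in 0 | out 0 | prev ⊥ | push {0}
  [3] u=2 | in 0 | out ⊤ | prev 0 | push {1}
  [4] u=0 | in ⊤ | out ⊤ | prev 0 | push {2}
  [5] u=1 | in ⊤ | out ⊤ | prev 0 | push {0}
  [6] u=2 | in ⊤ | out ⊤ | ==
  [7] u=0 | in ⊤ | out ⊤ | ==

Converged values:
  [0] ⊤
  [1] ⊤
  [2] ⊤

yes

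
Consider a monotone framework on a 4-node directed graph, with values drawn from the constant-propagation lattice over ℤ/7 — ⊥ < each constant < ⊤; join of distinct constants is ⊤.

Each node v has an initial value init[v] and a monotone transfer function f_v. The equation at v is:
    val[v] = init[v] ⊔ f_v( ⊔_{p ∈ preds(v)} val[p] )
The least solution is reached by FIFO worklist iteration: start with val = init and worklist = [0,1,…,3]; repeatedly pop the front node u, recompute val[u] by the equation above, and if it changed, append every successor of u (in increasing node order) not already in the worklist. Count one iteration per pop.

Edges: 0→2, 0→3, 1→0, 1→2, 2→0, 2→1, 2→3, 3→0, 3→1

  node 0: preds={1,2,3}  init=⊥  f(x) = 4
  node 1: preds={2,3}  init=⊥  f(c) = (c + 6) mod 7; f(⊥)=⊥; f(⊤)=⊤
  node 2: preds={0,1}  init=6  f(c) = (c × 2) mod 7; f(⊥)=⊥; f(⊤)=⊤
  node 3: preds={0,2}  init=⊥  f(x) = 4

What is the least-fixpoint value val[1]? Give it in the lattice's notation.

Iteration log — 8 steps:
  step 1. node 0  ⊔preds=6  new=4  old=⊥  +wl: 
  step 2. node 1  ⊔preds=6  new=5  old=⊥  +wl: 0
  step 3. node 2  ⊔preds=⊤  new=⊤  old=6  +wl: 1
  step 4. node 3  ⊔preds=⊤  new=4  old=⊥  +wl: 
  step 5. node 0  ⊔preds=⊤  new=4  stable
  step 6. node 1  ⊔preds=⊤  new=⊤  old=5  +wl: 0,2
  step 7. node 0  ⊔preds=⊤  new=4  stable
  step 8. node 2  ⊔preds=⊤  new=⊤  stable

Least fixpoint reached:
  node 0: 4
  node 1: ⊤
  node 2: ⊤
  node 3: 4

⊤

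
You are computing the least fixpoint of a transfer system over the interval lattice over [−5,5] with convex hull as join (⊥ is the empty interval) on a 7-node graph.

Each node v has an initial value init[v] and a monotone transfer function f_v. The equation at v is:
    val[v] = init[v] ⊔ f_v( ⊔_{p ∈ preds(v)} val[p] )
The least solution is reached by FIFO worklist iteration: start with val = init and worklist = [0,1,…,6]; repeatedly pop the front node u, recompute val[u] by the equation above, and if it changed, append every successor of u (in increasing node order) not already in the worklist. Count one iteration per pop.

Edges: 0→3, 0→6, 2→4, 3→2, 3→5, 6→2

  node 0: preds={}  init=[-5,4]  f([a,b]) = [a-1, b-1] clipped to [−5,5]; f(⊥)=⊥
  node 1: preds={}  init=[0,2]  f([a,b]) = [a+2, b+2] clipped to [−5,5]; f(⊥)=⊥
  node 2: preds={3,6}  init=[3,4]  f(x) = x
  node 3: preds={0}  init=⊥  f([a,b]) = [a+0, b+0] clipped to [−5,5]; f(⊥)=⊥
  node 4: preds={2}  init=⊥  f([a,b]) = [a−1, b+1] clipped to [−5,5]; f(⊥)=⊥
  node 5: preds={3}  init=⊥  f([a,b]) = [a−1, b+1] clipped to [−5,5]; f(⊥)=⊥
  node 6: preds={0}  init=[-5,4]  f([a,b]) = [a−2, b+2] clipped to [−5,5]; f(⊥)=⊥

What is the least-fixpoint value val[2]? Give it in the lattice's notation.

Worklist (9 pops):
  #1 pop 0: in=⊥ → [-5,4] (no change)
  #2 pop 1: in=⊥ → [0,2] (no change)
  #3 pop 2: in=[-5,4] → [-5,4] (was [3,4]); enqueue []
  #4 pop 3: in=[-5,4] → [-5,4] (was ⊥); enqueue [2]
  #5 pop 4: in=[-5,4] → [-5,5] (was ⊥); enqueue []
  #6 pop 5: in=[-5,4] → [-5,5] (was ⊥); enqueue []
  #7 pop 6: in=[-5,4] → [-5,5] (was [-5,4]); enqueue []
  #8 pop 2: in=[-5,5] → [-5,5] (was [-5,4]); enqueue [4]
  #9 pop 4: in=[-5,5] → [-5,5] (no change)

Fixpoint:
  val[0] = [-5,4]
  val[1] = [0,2]
  val[2] = [-5,5]
  val[3] = [-5,4]
  val[4] = [-5,5]
  val[5] = [-5,5]
  val[6] = [-5,5]

[-5,5]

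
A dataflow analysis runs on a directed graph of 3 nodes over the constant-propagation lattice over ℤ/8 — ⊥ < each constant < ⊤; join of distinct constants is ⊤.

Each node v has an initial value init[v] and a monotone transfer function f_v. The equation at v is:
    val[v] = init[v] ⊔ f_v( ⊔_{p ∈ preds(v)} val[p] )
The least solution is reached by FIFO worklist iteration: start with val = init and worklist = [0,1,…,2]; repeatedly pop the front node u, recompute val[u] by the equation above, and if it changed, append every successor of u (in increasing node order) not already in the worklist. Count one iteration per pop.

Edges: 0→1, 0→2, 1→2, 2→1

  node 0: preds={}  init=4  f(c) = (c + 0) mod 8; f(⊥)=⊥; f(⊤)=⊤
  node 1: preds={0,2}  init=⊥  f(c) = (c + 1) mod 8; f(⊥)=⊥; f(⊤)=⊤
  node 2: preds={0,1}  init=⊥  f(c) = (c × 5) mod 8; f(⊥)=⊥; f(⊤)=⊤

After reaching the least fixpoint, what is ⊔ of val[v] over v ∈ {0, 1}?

Trace (5 dequeues):
  [1] u=0 | in ⊥ | out 4 | ==
  [2] u=1 | in 4 | out 5 | prev ⊥ | push {}
  [3] u=2 | in ⊤ | out ⊤ | prev ⊥ | push {1}
  [4] u=1 | in ⊤ | out ⊤ | prev 5 | push {2}
  [5] u=2 | in ⊤ | out ⊤ | ==

Converged values:
  [0] 4
  [1] ⊤
  [2] ⊤

⊤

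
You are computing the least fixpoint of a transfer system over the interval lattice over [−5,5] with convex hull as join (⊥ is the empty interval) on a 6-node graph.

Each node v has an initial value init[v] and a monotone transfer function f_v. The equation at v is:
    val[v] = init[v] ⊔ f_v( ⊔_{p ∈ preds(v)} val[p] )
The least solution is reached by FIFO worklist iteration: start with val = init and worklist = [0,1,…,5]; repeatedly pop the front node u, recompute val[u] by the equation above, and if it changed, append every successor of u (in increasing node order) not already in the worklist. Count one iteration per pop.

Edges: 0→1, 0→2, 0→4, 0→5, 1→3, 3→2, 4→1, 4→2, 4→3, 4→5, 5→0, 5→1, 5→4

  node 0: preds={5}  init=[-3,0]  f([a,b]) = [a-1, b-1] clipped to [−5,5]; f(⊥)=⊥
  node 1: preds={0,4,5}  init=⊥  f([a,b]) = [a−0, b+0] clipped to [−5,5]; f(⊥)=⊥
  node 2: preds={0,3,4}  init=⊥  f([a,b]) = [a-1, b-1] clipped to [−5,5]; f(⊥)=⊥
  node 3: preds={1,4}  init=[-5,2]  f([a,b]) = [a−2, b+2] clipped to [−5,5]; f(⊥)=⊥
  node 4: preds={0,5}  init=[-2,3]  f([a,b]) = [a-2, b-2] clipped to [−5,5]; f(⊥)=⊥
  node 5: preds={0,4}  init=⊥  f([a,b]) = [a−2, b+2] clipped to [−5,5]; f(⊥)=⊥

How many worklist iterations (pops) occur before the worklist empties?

Worklist (14 pops):
  #1 pop 0: in=⊥ → [-3,0] (no change)
  #2 pop 1: in=[-3,3] → [-3,3] (was ⊥); enqueue []
  #3 pop 2: in=[-5,3] → [-5,2] (was ⊥); enqueue []
  #4 pop 3: in=[-3,3] → [-5,5] (was [-5,2]); enqueue [2]
  #5 pop 4: in=[-3,0] → [-5,3] (was [-2,3]); enqueue [1,3]
  #6 pop 5: in=[-5,3] → [-5,5] (was ⊥); enqueue [0,4]
  #7 pop 2: in=[-5,5] → [-5,4] (was [-5,2]); enqueue []
  #8 pop 1: in=[-5,5] → [-5,5] (was [-3,3]); enqueue []
  #9 pop 3: in=[-5,5] → [-5,5] (no change)
  #10 pop 0: in=[-5,5] → [-5,4] (was [-3,0]); enqueue [1,2,5]
  #11 pop 4: in=[-5,5] → [-5,3] (no change)
  #12 pop 1: in=[-5,5] → [-5,5] (no change)
  #13 pop 2: in=[-5,5] → [-5,4] (no change)
  #14 pop 5: in=[-5,4] → [-5,5] (no change)

Fixpoint:
  val[0] = [-5,4]
  val[1] = [-5,5]
  val[2] = [-5,4]
  val[3] = [-5,5]
  val[4] = [-5,3]
  val[5] = [-5,5]

14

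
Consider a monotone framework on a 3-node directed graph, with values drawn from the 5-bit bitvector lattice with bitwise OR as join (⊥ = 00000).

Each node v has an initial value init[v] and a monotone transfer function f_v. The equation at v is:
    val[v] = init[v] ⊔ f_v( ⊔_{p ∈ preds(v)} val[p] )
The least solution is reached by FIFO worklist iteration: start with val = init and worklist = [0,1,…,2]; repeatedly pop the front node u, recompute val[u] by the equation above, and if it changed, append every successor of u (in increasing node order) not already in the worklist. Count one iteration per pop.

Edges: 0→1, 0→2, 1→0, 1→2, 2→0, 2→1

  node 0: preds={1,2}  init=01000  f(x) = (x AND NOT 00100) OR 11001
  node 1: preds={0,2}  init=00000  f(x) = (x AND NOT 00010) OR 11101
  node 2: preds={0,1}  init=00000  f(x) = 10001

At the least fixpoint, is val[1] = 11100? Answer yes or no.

no

Trace (5 dequeues):
  [1] u=0 | in 00000 | out 11001 | prev 01000 | push {}
  [2] u=1 | in 11001 | out 11101 | prev 00000 | push {0}
  [3] u=2 | in 11101 | out 10001 | prev 00000 | push {1}
  [4] u=0 | in 11101 | out 11001 | ==
  [5] u=1 | in 11001 | out 11101 | ==

Converged values:
  [0] 11001
  [1] 11101
  [2] 10001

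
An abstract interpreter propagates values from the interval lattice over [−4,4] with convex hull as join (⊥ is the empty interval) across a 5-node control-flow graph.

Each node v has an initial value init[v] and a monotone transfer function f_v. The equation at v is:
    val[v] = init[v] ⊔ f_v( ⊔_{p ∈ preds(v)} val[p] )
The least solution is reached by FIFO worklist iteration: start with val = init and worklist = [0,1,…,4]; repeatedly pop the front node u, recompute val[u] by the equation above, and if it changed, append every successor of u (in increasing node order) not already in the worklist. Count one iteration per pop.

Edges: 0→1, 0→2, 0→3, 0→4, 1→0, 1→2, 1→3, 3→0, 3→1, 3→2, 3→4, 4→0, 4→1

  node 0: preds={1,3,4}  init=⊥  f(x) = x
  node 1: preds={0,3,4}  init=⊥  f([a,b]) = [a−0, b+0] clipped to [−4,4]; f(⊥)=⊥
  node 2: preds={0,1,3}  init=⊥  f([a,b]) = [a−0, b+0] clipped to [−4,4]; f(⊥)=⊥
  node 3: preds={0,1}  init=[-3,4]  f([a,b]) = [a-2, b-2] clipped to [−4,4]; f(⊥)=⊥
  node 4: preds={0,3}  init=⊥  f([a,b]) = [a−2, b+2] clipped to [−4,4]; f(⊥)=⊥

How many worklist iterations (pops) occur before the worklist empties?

11

Trace (11 dequeues):
  [1] u=0 | in [-3,4] | out [-3,4] | prev ⊥ | push {}
  [2] u=1 | in [-3,4] | out [-3,4] | prev ⊥ | push {0}
  [3] u=2 | in [-3,4] | out [-3,4] | prev ⊥ | push {}
  [4] u=3 | in [-3,4] | out [-4,4] | prev [-3,4] | push {1,2}
  [5] u=4 | in [-4,4] | out [-4,4] | prev ⊥ | push {}
  [6] u=0 | in [-4,4] | out [-4,4] | prev [-3,4] | push {3,4}
  [7] u=1 | in [-4,4] | out [-4,4] | prev [-3,4] | push {0}
  [8] u=2 | in [-4,4] | out [-4,4] | prev [-3,4] | push {}
  [9] u=3 | in [-4,4] | out [-4,4] | ==
  [10] u=4 | in [-4,4] | out [-4,4] | ==
  [11] u=0 | in [-4,4] | out [-4,4] | ==

Converged values:
  [0] [-4,4]
  [1] [-4,4]
  [2] [-4,4]
  [3] [-4,4]
  [4] [-4,4]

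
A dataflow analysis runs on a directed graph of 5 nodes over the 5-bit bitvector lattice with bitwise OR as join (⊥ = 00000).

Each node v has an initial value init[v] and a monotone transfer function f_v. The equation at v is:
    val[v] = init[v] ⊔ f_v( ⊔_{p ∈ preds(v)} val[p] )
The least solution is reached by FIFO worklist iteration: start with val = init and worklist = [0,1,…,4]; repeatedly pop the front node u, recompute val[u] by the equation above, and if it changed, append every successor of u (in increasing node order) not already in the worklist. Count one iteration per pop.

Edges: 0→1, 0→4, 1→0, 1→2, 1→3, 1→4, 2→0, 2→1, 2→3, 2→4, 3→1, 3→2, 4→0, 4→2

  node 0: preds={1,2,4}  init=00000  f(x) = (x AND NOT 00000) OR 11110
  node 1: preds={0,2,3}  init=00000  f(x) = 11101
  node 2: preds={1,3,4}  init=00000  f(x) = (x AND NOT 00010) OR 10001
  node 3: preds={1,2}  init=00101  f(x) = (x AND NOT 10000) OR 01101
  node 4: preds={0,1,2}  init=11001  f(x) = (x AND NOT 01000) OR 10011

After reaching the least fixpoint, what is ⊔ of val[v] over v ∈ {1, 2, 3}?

Iteration log — 8 steps:
  step 1. node 0  ⊔preds=11001  new=11111  old=00000  +wl: 
  step 2. node 1  ⊔preds=11111  new=11101  old=00000  +wl: 0
  step 3. node 2  ⊔preds=11101  new=11101  old=00000  +wl: 1
  step 4. node 3  ⊔preds=11101  new=01101  old=00101  +wl: 2
  step 5. node 4  ⊔preds=11111  new=11111  old=11001  +wl: 
  step 6. node 0  ⊔preds=11111  new=11111  stable
  step 7. node 1  ⊔preds=11111  new=11101  stable
  step 8. node 2  ⊔preds=11111  new=11101  stable

Least fixpoint reached:
  node 0: 11111
  node 1: 11101
  node 2: 11101
  node 3: 01101
  node 4: 11111

11101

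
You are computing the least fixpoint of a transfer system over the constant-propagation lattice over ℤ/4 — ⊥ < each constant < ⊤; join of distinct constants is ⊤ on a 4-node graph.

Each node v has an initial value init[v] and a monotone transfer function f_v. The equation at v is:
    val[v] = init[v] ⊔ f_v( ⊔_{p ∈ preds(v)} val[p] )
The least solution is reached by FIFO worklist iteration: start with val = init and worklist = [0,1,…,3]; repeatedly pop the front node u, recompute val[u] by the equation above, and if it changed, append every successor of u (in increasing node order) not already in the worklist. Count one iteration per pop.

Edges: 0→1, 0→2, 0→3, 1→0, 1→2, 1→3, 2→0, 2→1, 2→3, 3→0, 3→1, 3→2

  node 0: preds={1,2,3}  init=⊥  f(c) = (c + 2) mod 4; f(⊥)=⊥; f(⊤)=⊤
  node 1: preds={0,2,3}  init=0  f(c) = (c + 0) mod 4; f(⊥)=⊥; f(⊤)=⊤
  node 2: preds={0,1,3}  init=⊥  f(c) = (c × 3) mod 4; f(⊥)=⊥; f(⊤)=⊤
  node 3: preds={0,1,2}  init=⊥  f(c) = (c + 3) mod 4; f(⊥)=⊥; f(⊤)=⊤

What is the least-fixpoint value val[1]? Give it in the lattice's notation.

⊤

Trace (8 dequeues):
  [1] u=0 | in 0 | out 2 | prev ⊥ | push {}
  [2] u=1 | in 2 | out ⊤ | prev 0 | push {0}
  [3] u=2 | in ⊤ | out ⊤ | prev ⊥ | push {1}
  [4] u=3 | in ⊤ | out ⊤ | prev ⊥ | push {2}
  [5] u=0 | in ⊤ | out ⊤ | prev 2 | push {3}
  [6] u=1 | in ⊤ | out ⊤ | ==
  [7] u=2 | in ⊤ | out ⊤ | ==
  [8] u=3 | in ⊤ | out ⊤ | ==

Converged values:
  [0] ⊤
  [1] ⊤
  [2] ⊤
  [3] ⊤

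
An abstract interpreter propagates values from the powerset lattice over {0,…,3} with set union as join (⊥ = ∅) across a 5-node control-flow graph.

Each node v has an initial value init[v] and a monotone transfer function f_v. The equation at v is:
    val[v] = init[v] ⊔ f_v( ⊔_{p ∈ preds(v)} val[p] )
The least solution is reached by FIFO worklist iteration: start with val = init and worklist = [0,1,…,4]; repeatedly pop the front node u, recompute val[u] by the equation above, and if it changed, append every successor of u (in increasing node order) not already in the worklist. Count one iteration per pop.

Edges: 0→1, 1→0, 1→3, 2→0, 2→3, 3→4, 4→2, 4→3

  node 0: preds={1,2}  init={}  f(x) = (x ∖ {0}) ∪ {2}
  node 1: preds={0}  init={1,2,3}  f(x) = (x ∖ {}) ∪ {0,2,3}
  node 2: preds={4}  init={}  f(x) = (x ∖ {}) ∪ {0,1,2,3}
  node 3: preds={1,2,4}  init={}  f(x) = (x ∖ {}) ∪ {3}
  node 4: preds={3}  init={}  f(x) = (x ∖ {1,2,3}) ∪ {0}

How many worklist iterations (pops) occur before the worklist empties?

8

Iteration log — 8 steps:
  step 1. node 0  ⊔preds={1,2,3}  new={1,2,3}  old={}  +wl: 
  step 2. node 1  ⊔preds={1,2,3}  new={0,1,2,3}  old={1,2,3}  +wl: 0
  step 3. node 2  ⊔preds={}  new={0,1,2,3}  old={}  +wl: 
  step 4. node 3  ⊔preds={0,1,2,3}  new={0,1,2,3}  old={}  +wl: 
  step 5. node 4  ⊔preds={0,1,2,3}  new={0}  old={}  +wl: 2,3
  step 6. node 0  ⊔preds={0,1,2,3}  new={1,2,3}  stable
  step 7. node 2  ⊔preds={0}  new={0,1,2,3}  stable
  step 8. node 3  ⊔preds={0,1,2,3}  new={0,1,2,3}  stable

Least fixpoint reached:
  node 0: {1,2,3}
  node 1: {0,1,2,3}
  node 2: {0,1,2,3}
  node 3: {0,1,2,3}
  node 4: {0}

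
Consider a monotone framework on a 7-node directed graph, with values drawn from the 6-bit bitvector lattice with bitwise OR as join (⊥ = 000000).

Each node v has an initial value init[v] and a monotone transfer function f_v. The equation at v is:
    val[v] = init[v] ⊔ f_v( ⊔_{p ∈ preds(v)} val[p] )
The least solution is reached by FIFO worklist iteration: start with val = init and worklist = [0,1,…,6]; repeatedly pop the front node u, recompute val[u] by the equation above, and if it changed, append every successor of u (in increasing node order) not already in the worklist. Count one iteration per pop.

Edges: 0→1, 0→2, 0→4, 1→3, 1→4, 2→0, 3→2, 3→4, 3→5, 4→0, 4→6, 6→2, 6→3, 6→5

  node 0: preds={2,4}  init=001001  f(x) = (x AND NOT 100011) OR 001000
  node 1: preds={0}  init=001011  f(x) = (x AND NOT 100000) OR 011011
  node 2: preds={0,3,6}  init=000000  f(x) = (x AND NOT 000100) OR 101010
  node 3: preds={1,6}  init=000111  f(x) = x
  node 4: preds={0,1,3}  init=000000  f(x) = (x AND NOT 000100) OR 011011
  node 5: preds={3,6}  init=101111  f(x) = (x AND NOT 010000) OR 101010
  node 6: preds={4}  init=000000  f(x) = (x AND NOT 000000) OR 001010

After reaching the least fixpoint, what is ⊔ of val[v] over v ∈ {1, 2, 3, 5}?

Trace (14 dequeues):
  [1] u=0 | in 000000 | out 001001 | ==
  [2] u=1 | in 001001 | out 011011 | prev 001011 | push {}
  [3] u=2 | in 001111 | out 101011 | prev 000000 | push {0}
  [4] u=3 | in 011011 | out 011111 | prev 000111 | push {2}
  [5] u=4 | in 011111 | out 011011 | prev 000000 | push {}
  [6] u=5 | in 011111 | out 101111 | ==
  [7] u=6 | in 011011 | out 011011 | prev 000000 | push {3,5}
  [8] u=0 | in 111011 | out 011001 | prev 001001 | push {1,4}
  [9] u=2 | in 011111 | out 111011 | prev 101011 | push {0}
  [10] u=3 | in 011011 | out 011111 | ==
  [11] u=5 | in 011111 | out 101111 | ==
  [12] u=1 | in 011001 | out 011011 | ==
  [13] u=4 | in 011111 | out 011011 | ==
  [14] u=0 | in 111011 | out 011001 | ==

Converged values:
  [0] 011001
  [1] 011011
  [2] 111011
  [3] 011111
  [4] 011011
  [5] 101111
  [6] 011011

111111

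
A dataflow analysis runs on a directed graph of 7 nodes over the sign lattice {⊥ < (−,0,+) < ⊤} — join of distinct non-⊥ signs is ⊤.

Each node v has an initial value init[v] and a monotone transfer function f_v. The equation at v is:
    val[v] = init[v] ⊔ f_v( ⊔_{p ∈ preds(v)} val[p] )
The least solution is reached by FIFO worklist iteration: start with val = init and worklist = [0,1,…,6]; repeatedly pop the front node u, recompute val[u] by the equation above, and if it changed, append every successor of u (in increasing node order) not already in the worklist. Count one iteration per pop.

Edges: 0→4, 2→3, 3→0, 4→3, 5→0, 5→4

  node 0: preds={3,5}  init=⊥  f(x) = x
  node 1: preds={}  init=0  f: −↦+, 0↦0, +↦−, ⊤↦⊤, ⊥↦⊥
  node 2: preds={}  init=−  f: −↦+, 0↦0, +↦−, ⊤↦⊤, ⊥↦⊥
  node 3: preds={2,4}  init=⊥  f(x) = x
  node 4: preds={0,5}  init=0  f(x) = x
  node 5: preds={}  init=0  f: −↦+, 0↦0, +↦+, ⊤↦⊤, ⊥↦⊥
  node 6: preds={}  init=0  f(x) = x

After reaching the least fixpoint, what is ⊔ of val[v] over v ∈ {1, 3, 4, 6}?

⊤

Worklist (10 pops):
  #1 pop 0: in=0 → 0 (was ⊥); enqueue []
  #2 pop 1: in=⊥ → 0 (no change)
  #3 pop 2: in=⊥ → − (no change)
  #4 pop 3: in=⊤ → ⊤ (was ⊥); enqueue [0]
  #5 pop 4: in=0 → 0 (no change)
  #6 pop 5: in=⊥ → 0 (no change)
  #7 pop 6: in=⊥ → 0 (no change)
  #8 pop 0: in=⊤ → ⊤ (was 0); enqueue [4]
  #9 pop 4: in=⊤ → ⊤ (was 0); enqueue [3]
  #10 pop 3: in=⊤ → ⊤ (no change)

Fixpoint:
  val[0] = ⊤
  val[1] = 0
  val[2] = −
  val[3] = ⊤
  val[4] = ⊤
  val[5] = 0
  val[6] = 0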